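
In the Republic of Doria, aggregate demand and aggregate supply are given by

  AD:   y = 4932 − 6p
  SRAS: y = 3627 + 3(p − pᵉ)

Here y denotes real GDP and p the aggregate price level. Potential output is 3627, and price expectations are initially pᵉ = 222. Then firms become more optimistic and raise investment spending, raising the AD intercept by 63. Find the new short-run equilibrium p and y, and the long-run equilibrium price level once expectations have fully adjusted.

AD shifts right: new AD is y = 4995 − 6p. With pᵉ = 222, SRAS is y = 2961 + 3p.
Short run: 4995 − 6p = 2961 + 3p gives 2034 = 9p, so p = 226 and y = 4995 − 6·226 = 3639.
y = 3639 is above potential 3627; expectations adjust and SRAS shifts left until y = 3627.
Long run: on the new AD curve, 3627 = 4995 − 6p gives p = 228.

Short run: p = 226, y = 3639. Long run: p = 228.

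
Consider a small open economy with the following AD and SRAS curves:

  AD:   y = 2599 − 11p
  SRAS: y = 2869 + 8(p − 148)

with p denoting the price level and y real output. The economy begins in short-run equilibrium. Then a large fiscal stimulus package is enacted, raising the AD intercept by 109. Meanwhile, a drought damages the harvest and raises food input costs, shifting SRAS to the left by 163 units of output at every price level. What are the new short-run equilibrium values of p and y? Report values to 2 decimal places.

After both shocks: AD is y = 2708 − 11p and SRAS is y = 1522 + 8p.
Setting them equal: 1186 = 19p, so p = 62.42.
Substituting into AD, y = 2021.37.

p = 62.42, y = 2021.37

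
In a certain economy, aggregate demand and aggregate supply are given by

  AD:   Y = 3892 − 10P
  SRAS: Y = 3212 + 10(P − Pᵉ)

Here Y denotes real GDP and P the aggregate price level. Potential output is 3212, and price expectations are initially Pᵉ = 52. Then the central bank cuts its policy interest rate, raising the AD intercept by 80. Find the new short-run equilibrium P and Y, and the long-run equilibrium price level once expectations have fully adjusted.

AD shifts right: new AD is Y = 3972 − 10P. With Pᵉ = 52, SRAS is Y = 2692 + 10P.
Short run: 3972 − 10P = 2692 + 10P gives 1280 = 20P, so P = 64 and Y = 3972 − 10·64 = 3332.
Y = 3332 is above potential 3212; expectations adjust and SRAS shifts left until Y = 3212.
Long run: on the new AD curve, 3212 = 3972 − 10P gives P = 76.

Short run: P = 64, Y = 3332. Long run: P = 76.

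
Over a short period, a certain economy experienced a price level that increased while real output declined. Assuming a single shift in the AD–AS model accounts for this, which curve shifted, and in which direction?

SRAS shifted left

P rose and Y fell. An AD shift moves P and Y in the same direction; an SRAS shift moves them in opposite directions.
Here P and Y moved in opposite directions, so the SRAS curve shifted.
Since Y fell, SRAS shifted left.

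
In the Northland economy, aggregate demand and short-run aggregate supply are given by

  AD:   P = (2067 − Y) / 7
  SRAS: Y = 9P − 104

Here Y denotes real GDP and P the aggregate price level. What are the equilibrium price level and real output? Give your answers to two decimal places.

Rearrange AD to Y = 2067 − 7P.
Set AD = SRAS: 2067 − 7P = 9P − 104, so 2171 = 16P and P = 135.69.
Substituting into AD, Y = 2067 − 7P = 1117.19.

P = 135.69, Y = 1117.19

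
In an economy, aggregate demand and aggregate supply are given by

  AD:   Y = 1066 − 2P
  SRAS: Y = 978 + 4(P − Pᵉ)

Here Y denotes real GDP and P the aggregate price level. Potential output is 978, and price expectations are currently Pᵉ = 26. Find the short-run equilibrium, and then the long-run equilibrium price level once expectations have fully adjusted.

Short run: with Pᵉ = 26, SRAS is Y = 874 + 4P. Setting AD = SRAS gives 192 = 6P, so P = 32 and Y = 1066 − 2·32 = 1002.
Output 1002 is above potential 978, so over time expected prices rise and SRAS shifts left until Y returns to 978.
Long run: Y = 978 on the AD curve gives 978 = 1066 − 2P, so P = 44.

Short run: P = 32, Y = 1002. Long run: P = 44.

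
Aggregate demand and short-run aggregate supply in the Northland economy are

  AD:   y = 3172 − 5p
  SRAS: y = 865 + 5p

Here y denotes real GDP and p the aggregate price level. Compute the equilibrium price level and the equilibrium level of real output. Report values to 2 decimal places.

p = 230.70, y = 2018.50

Set AD = SRAS: 3172 − 5p = 865 + 5p, so 2307 = 10p and p = 230.70.
Substituting into AD, y = 3172 − 5p = 2018.50.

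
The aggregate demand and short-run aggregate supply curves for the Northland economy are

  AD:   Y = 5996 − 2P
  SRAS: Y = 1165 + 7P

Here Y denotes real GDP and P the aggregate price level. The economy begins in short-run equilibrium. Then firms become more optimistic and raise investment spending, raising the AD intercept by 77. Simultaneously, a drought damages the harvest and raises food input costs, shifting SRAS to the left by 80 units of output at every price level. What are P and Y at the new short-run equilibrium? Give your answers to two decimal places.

P = 554.22, Y = 4964.56

After both shocks: AD is Y = 6073 − 2P and SRAS is Y = 1085 + 7P.
Setting them equal: 4988 = 9P, so P = 554.22.
Substituting into AD, Y = 4964.56.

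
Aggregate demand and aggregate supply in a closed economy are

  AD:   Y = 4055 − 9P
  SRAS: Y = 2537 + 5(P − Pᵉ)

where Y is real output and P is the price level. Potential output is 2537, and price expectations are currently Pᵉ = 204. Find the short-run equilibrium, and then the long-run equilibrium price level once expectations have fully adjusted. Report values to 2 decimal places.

Short run: P = 181.29, Y = 2423.43. Long run: P = 168.67.

Short run: with Pᵉ = 204, SRAS is Y = 1517 + 5P. Setting AD = SRAS gives 2538 = 14P, so P = 181.29 and Y = 4055 − 9P = 2423.43.
Output 2423.43 is below potential 2537, so over time expected prices fall and SRAS shifts right until Y returns to 2537.
Long run: Y = 2537 on the AD curve gives 2537 = 4055 − 9P, so P = 168.67.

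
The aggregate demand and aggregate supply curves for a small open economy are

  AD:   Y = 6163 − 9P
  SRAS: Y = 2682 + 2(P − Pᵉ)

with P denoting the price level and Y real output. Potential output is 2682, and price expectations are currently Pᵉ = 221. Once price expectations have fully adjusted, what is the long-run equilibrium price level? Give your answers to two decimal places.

Long-run P = 386.78

Short run: with Pᵉ = 221, SRAS is Y = 2240 + 2P. Setting AD = SRAS gives 3923 = 11P, so P = 356.64 and Y = 6163 − 9P = 2953.27.
Output 2953.27 is above potential 2682, so over time expected prices rise and SRAS shifts left until Y returns to 2682.
Long run: Y = 2682 on the AD curve gives 2682 = 6163 − 9P, so P = 386.78.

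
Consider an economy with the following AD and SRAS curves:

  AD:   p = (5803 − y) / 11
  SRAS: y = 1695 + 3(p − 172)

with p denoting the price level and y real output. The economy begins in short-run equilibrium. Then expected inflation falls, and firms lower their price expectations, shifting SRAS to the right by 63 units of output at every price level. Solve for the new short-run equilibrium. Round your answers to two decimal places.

This is a positive supply shock: SRAS shifts right.
New SRAS: y = 1242 + 3p.
Set AD = SRAS: 5803 − 11p = 1242 + 3p, so 4561 = 14p and p = 325.79.
Substituting into AD, y = 2219.36.

p = 325.79, y = 2219.36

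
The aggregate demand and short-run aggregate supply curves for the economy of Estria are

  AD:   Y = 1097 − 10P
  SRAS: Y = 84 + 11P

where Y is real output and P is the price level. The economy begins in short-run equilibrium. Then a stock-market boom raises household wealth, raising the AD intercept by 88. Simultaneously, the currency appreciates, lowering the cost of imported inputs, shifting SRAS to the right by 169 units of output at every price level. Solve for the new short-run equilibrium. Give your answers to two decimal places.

After both shocks: AD is Y = 1185 − 10P and SRAS is Y = 253 + 11P.
Setting them equal: 932 = 21P, so P = 44.38.
Substituting into AD, Y = 741.19.

P = 44.38, Y = 741.19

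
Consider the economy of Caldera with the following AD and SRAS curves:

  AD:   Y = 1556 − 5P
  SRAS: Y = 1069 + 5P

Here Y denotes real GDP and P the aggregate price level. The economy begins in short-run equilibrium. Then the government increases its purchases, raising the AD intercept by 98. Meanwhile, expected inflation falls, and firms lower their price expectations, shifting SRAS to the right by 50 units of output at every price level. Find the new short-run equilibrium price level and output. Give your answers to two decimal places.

After both shocks: AD is Y = 1654 − 5P and SRAS is Y = 1119 + 5P.
Setting them equal: 535 = 10P, so P = 53.50.
Substituting into AD, Y = 1386.50.

P = 53.50, Y = 1386.50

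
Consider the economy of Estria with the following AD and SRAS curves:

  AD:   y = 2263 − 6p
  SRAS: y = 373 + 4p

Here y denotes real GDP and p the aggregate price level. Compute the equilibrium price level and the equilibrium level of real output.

p = 189, y = 1129

Set AD = SRAS: 2263 − 6p = 373 + 4p, so 1890 = 10p and p = 189.
Then y = 2263 − 6·189 = 1129.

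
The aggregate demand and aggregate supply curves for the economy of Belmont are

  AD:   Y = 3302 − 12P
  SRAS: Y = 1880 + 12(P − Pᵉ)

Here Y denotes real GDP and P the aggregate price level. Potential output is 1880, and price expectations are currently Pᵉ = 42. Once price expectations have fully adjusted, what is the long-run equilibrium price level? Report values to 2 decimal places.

Short run: with Pᵉ = 42, SRAS is Y = 1376 + 12P. Setting AD = SRAS gives 1926 = 24P, so P = 80.25 and Y = 3302 − 12P = 2339.00.
Output 2339.00 is above potential 1880, so over time expected prices rise and SRAS shifts left until Y returns to 1880.
Long run: Y = 1880 on the AD curve gives 1880 = 3302 − 12P, so P = 118.50.

Long-run P = 118.50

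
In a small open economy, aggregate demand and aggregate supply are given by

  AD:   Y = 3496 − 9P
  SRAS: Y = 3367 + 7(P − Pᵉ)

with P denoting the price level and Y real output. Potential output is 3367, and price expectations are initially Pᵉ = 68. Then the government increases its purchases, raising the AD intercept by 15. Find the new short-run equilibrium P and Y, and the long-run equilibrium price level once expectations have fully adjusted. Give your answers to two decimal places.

AD shifts right: new AD is Y = 3511 − 9P. With Pᵉ = 68, SRAS is Y = 2891 + 7P.
Short run: 3511 − 9P = 2891 + 7P gives 620 = 16P, so P = 38.75 and Y = 3511 − 9P = 3162.25.
Y = 3162.25 is below potential 3367; expectations adjust and SRAS shifts right until Y = 3367.
Long run: on the new AD curve, 3367 = 3511 − 9P gives P = 16.00.

Short run: P = 38.75, Y = 3162.25. Long run: P = 16.00.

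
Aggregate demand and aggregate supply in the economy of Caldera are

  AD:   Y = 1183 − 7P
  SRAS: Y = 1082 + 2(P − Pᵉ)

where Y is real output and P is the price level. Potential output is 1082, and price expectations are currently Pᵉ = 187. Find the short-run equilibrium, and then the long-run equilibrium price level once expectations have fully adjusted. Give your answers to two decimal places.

Short run: with Pᵉ = 187, SRAS is Y = 708 + 2P. Setting AD = SRAS gives 475 = 9P, so P = 52.78 and Y = 1183 − 7P = 813.56.
Output 813.56 is below potential 1082, so over time expected prices fall and SRAS shifts right until Y returns to 1082.
Long run: Y = 1082 on the AD curve gives 1082 = 1183 − 7P, so P = 14.43.

Short run: P = 52.78, Y = 813.56. Long run: P = 14.43.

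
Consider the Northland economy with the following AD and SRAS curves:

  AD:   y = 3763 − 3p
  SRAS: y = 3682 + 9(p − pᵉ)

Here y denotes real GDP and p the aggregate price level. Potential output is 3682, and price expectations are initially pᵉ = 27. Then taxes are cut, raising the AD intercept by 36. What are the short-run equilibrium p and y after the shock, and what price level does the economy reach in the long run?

AD shifts right: new AD is y = 3799 − 3p. With pᵉ = 27, SRAS is y = 3439 + 9p.
Short run: 3799 − 3p = 3439 + 9p gives 360 = 12p, so p = 30 and y = 3799 − 3·30 = 3709.
y = 3709 is above potential 3682; expectations adjust and SRAS shifts left until y = 3682.
Long run: on the new AD curve, 3682 = 3799 − 3p gives p = 39.

Short run: p = 30, y = 3709. Long run: p = 39.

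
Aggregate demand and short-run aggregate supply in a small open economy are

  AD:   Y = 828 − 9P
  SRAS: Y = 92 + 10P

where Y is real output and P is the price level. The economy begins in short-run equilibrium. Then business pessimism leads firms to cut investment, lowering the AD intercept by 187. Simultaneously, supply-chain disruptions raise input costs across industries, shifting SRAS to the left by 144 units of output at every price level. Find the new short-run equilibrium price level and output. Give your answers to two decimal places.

After both shocks: AD is Y = 641 − 9P and SRAS is Y = 10P − 52.
Setting them equal: 693 = 19P, so P = 36.47.
Substituting into AD, Y = 312.74.

P = 36.47, Y = 312.74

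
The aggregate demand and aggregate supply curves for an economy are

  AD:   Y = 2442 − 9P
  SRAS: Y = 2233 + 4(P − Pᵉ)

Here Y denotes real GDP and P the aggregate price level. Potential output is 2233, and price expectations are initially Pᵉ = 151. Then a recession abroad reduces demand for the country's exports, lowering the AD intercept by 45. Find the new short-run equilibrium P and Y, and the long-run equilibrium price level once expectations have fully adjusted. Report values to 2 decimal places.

AD shifts left: new AD is Y = 2397 − 9P. With Pᵉ = 151, SRAS is Y = 1629 + 4P.
Short run: 2397 − 9P = 1629 + 4P gives 768 = 13P, so P = 59.08 and Y = 2397 − 9P = 1865.31.
Y = 1865.31 is below potential 2233; expectations adjust and SRAS shifts right until Y = 2233.
Long run: on the new AD curve, 2233 = 2397 − 9P gives P = 18.22.

Short run: P = 59.08, Y = 1865.31. Long run: P = 18.22.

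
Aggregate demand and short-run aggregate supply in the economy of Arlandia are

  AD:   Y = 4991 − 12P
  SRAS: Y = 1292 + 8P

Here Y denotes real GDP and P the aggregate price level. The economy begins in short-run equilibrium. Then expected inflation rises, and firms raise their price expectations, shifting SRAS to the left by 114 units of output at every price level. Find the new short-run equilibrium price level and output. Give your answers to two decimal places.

P = 190.65, Y = 2703.20

This is a negative supply shock: SRAS shifts left.
New SRAS: Y = 1178 + 8P.
Set AD = SRAS: 4991 − 12P = 1178 + 8P, so 3813 = 20P and P = 190.65.
Substituting into AD, Y = 2703.20.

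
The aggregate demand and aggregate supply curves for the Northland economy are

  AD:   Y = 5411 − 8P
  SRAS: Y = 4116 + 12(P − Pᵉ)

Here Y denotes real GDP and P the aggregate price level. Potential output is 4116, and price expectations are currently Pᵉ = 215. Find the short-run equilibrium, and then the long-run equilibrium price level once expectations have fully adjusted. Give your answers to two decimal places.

Short run: P = 193.75, Y = 3861.00. Long run: P = 161.88.

Short run: with Pᵉ = 215, SRAS is Y = 1536 + 12P. Setting AD = SRAS gives 3875 = 20P, so P = 193.75 and Y = 5411 − 8P = 3861.00.
Output 3861.00 is below potential 4116, so over time expected prices fall and SRAS shifts right until Y returns to 4116.
Long run: Y = 4116 on the AD curve gives 4116 = 5411 − 8P, so P = 161.88.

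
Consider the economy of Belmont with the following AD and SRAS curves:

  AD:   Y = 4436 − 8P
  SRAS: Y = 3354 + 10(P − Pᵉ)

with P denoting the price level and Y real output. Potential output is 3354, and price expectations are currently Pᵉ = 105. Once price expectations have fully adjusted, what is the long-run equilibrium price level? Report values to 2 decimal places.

Long-run P = 135.25

Short run: with Pᵉ = 105, SRAS is Y = 2304 + 10P. Setting AD = SRAS gives 2132 = 18P, so P = 118.44 and Y = 4436 − 8P = 3488.44.
Output 3488.44 is above potential 3354, so over time expected prices rise and SRAS shifts left until Y returns to 3354.
Long run: Y = 3354 on the AD curve gives 3354 = 4436 − 8P, so P = 135.25.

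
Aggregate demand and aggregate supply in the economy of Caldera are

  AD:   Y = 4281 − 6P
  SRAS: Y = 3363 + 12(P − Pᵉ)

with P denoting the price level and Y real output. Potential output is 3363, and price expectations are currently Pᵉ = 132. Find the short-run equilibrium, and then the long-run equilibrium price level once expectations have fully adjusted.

Short run: P = 139, Y = 3447. Long run: P = 153.

Short run: with Pᵉ = 132, SRAS is Y = 1779 + 12P. Setting AD = SRAS gives 2502 = 18P, so P = 139 and Y = 4281 − 6·139 = 3447.
Output 3447 is above potential 3363, so over time expected prices rise and SRAS shifts left until Y returns to 3363.
Long run: Y = 3363 on the AD curve gives 3363 = 4281 − 6P, so P = 153.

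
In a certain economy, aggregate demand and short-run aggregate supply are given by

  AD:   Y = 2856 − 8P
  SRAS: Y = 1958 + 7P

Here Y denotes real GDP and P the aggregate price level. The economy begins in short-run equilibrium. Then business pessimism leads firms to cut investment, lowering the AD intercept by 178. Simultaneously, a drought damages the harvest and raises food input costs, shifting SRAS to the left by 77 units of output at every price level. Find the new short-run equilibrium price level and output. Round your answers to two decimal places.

P = 53.13, Y = 2252.93

After both shocks: AD is Y = 2678 − 8P and SRAS is Y = 1881 + 7P.
Setting them equal: 797 = 15P, so P = 53.13.
Substituting into AD, Y = 2252.93.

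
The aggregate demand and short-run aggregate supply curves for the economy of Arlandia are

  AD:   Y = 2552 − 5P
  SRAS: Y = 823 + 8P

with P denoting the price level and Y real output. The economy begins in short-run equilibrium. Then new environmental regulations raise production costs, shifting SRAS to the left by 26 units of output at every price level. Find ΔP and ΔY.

ΔP = +2, ΔY = -10

This is a negative supply shock: SRAS shifts left.
New SRAS: Y = 797 + 8P.
Set AD = SRAS: 2552 − 5P = 797 + 8P, so 1755 = 13P and P = 135.
Y = 2552 − 5·135 = 1877.
Initially P = 133, Y = 1887, so ΔP = +2 and ΔY = -10.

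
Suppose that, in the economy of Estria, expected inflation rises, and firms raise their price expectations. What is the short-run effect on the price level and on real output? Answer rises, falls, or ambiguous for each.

This is an adverse supply shock: SRAS shifts left.
Moving along the downward-sloping AD curve, P rises and Y falls.

Price level: rises; output: falls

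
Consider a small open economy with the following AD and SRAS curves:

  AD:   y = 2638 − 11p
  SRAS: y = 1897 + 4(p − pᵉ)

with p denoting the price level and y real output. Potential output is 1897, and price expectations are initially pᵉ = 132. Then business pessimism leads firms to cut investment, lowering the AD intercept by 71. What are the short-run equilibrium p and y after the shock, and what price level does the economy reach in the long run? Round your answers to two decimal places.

AD shifts left: new AD is y = 2567 − 11p. With pᵉ = 132, SRAS is y = 1369 + 4p.
Short run: 2567 − 11p = 1369 + 4p gives 1198 = 15p, so p = 79.87 and y = 2567 − 11p = 1688.47.
y = 1688.47 is below potential 1897; expectations adjust and SRAS shifts right until y = 1897.
Long run: on the new AD curve, 1897 = 2567 − 11p gives p = 60.91.

Short run: p = 79.87, y = 1688.47. Long run: p = 60.91.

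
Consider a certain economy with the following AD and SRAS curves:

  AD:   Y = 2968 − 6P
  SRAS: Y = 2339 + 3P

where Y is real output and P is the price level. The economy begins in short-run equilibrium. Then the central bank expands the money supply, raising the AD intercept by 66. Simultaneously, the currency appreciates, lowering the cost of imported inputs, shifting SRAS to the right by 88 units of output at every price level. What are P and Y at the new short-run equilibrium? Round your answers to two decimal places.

P = 67.44, Y = 2629.33

After both shocks: AD is Y = 3034 − 6P and SRAS is Y = 2427 + 3P.
Setting them equal: 607 = 9P, so P = 67.44.
Substituting into AD, Y = 2629.33.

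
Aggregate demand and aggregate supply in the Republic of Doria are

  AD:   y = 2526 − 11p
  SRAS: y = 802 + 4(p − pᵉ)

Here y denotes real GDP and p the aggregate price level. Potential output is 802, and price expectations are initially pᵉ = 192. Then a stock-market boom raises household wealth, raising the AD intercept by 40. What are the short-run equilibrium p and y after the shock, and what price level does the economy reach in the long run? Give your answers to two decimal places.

Short run: p = 168.80, y = 709.20. Long run: p = 160.36.

AD shifts right: new AD is y = 2566 − 11p. With pᵉ = 192, SRAS is y = 34 + 4p.
Short run: 2566 − 11p = 34 + 4p gives 2532 = 15p, so p = 168.80 and y = 2566 − 11p = 709.20.
y = 709.20 is below potential 802; expectations adjust and SRAS shifts right until y = 802.
Long run: on the new AD curve, 802 = 2566 − 11p gives p = 160.36.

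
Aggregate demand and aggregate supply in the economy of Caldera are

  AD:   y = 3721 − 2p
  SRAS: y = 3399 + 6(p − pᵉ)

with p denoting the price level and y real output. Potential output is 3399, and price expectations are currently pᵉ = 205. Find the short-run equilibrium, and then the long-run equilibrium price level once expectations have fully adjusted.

Short run: with pᵉ = 205, SRAS is y = 2169 + 6p. Setting AD = SRAS gives 1552 = 8p, so p = 194 and y = 3721 − 2·194 = 3333.
Output 3333 is below potential 3399, so over time expected prices fall and SRAS shifts right until y returns to 3399.
Long run: y = 3399 on the AD curve gives 3399 = 3721 − 2p, so p = 161.

Short run: p = 194, y = 3333. Long run: p = 161.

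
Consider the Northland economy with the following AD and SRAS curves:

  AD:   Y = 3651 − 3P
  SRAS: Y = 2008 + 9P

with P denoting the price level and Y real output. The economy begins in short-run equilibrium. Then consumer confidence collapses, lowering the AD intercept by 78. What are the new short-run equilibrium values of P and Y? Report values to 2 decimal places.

This is a negative demand shock: AD shifts left.
New AD: Y = 3573 − 3P.
Set AD = SRAS: 3573 − 3P = 2008 + 9P, so 1565 = 12P and P = 130.42.
Substituting into AD, Y = 3181.75.

P = 130.42, Y = 3181.75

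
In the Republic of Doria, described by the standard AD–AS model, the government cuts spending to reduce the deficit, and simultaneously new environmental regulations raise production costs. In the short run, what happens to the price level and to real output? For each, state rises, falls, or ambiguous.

The first event is a negative demand shock: AD shifts left, which by itself pushes P down and Y down.
The second is an adverse supply shock: SRAS shifts left, which by itself pushes P up and Y down.
The two shocks push P in opposite directions, so the effect on P is ambiguous. Both shocks push Y down, so Y falls.

Price level: ambiguous; output: falls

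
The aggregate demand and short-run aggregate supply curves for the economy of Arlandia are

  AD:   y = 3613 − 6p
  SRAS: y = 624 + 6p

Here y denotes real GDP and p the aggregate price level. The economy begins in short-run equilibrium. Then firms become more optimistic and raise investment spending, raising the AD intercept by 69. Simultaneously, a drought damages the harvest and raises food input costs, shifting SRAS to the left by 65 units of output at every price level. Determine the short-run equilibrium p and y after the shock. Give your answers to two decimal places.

p = 260.25, y = 2120.50

After both shocks: AD is y = 3682 − 6p and SRAS is y = 559 + 6p.
Setting them equal: 3123 = 12p, so p = 260.25.
Substituting into AD, y = 2120.50.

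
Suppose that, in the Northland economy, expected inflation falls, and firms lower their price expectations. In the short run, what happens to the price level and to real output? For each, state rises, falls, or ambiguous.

This is a favourable supply shock: SRAS shifts right.
Moving along the downward-sloping AD curve, P falls and Y rises.

Price level: falls; output: rises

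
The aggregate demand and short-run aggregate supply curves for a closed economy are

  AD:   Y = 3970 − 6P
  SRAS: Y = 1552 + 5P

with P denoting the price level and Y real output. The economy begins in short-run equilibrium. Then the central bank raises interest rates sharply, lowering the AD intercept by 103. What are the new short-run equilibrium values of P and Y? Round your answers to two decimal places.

P = 210.45, Y = 2604.27

This is a negative demand shock: AD shifts left.
New AD: Y = 3867 − 6P.
Set AD = SRAS: 3867 − 6P = 1552 + 5P, so 2315 = 11P and P = 210.45.
Substituting into AD, Y = 2604.27.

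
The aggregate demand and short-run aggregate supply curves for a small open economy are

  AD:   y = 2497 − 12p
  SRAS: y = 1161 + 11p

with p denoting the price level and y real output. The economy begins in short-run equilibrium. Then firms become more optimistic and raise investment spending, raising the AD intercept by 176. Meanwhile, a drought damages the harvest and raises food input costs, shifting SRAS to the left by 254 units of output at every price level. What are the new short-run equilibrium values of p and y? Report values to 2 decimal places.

p = 76.78, y = 1751.61

After both shocks: AD is y = 2673 − 12p and SRAS is y = 907 + 11p.
Setting them equal: 1766 = 23p, so p = 76.78.
Substituting into AD, y = 1751.61.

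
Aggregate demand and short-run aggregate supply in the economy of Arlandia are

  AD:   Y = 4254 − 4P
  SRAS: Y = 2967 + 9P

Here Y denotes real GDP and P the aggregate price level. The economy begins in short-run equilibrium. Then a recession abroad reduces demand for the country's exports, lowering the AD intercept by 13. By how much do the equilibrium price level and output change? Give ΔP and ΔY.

ΔP = -1, ΔY = -9

This is a negative demand shock: AD shifts left.
New AD: Y = 4241 − 4P.
Set AD = SRAS: 4241 − 4P = 2967 + 9P, so 1274 = 13P and P = 98.
Y = 4241 − 4·98 = 3849.
Initially P = 99, Y = 3858, so ΔP = -1 and ΔY = -9.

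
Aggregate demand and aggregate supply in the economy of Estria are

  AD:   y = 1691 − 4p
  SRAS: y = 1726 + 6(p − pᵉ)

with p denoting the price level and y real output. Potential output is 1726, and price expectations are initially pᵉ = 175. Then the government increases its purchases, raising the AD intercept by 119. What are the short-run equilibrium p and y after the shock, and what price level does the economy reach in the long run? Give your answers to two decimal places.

Short run: p = 113.40, y = 1356.40. Long run: p = 21.00.

AD shifts right: new AD is y = 1810 − 4p. With pᵉ = 175, SRAS is y = 676 + 6p.
Short run: 1810 − 4p = 676 + 6p gives 1134 = 10p, so p = 113.40 and y = 1810 − 4p = 1356.40.
y = 1356.40 is below potential 1726; expectations adjust and SRAS shifts right until y = 1726.
Long run: on the new AD curve, 1726 = 1810 − 4p gives p = 21.00.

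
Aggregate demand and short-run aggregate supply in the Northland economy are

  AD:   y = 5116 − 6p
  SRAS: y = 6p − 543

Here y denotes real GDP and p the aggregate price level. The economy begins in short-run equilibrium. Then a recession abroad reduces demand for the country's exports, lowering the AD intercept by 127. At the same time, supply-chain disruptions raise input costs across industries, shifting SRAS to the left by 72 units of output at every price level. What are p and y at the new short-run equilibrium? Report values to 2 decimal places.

After both shocks: AD is y = 4989 − 6p and SRAS is y = 6p − 615.
Setting them equal: 5604 = 12p, so p = 467.00.
Substituting into AD, y = 2187.00.

p = 467.00, y = 2187.00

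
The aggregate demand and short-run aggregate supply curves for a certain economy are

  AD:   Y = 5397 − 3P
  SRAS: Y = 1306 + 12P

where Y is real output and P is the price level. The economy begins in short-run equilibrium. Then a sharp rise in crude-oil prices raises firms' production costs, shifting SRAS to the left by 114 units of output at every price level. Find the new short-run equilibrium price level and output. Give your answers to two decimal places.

P = 280.33, Y = 4556.00

This is a negative supply shock: SRAS shifts left.
New SRAS: Y = 1192 + 12P.
Set AD = SRAS: 5397 − 3P = 1192 + 12P, so 4205 = 15P and P = 280.33.
Substituting into AD, Y = 4556.00.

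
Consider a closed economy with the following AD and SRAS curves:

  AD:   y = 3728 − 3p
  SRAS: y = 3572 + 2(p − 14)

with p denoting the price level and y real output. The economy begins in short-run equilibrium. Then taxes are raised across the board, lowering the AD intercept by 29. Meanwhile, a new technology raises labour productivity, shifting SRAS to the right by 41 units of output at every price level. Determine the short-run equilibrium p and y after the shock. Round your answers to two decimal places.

p = 22.80, y = 3630.60

After both shocks: AD is y = 3699 − 3p and SRAS is y = 3585 + 2p.
Setting them equal: 114 = 5p, so p = 22.80.
Substituting into AD, y = 3630.60.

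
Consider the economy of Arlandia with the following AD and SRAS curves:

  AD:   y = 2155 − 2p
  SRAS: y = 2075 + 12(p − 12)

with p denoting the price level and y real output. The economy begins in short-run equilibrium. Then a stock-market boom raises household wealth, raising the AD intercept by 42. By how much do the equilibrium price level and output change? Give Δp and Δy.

Δp = +3, Δy = +36

This is a positive demand shock: AD shifts right.
New AD: y = 2197 − 2p.
SRAS can be written y = 1931 + 12p.
Set AD = SRAS: 2197 − 2p = 1931 + 12p, so 266 = 14p and p = 19.
y = 2197 − 2·19 = 2159.
Initially p = 16, y = 2123, so Δp = +3 and Δy = +36.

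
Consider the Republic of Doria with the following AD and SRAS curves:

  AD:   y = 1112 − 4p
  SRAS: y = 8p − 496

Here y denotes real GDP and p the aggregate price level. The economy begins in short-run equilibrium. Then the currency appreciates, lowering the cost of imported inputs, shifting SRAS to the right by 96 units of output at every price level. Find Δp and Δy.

This is a positive supply shock: SRAS shifts right.
New SRAS: y = 8p − 400.
Set AD = SRAS: 1112 − 4p = 8p − 400, so 1512 = 12p and p = 126.
y = 1112 − 4·126 = 608.
Initially p = 134, y = 576, so Δp = -8 and Δy = +32.

Δp = -8, Δy = +32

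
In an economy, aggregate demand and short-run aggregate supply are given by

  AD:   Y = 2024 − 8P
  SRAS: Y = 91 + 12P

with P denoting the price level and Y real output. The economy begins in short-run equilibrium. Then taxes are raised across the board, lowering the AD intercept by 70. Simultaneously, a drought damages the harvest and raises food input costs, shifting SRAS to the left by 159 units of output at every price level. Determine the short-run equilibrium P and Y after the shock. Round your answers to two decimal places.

After both shocks: AD is Y = 1954 − 8P and SRAS is Y = 12P − 68.
Setting them equal: 2022 = 20P, so P = 101.10.
Substituting into AD, Y = 1145.20.

P = 101.10, Y = 1145.20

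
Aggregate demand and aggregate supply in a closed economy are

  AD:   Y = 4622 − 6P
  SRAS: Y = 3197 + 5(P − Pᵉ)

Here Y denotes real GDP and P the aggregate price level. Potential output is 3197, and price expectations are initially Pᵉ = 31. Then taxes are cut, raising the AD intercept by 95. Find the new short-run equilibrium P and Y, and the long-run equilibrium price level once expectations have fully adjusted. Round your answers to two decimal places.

Short run: P = 152.27, Y = 3803.36. Long run: P = 253.33.

AD shifts right: new AD is Y = 4717 − 6P. With Pᵉ = 31, SRAS is Y = 3042 + 5P.
Short run: 4717 − 6P = 3042 + 5P gives 1675 = 11P, so P = 152.27 and Y = 4717 − 6P = 3803.36.
Y = 3803.36 is above potential 3197; expectations adjust and SRAS shifts left until Y = 3197.
Long run: on the new AD curve, 3197 = 4717 − 6P gives P = 253.33.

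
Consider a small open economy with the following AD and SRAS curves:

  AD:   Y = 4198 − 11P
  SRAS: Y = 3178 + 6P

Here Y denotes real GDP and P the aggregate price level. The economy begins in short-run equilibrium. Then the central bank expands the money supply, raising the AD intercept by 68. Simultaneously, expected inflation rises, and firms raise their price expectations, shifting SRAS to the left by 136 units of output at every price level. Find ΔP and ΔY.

After both shocks: AD is Y = 4266 − 11P and SRAS is Y = 3042 + 6P.
Setting them equal: 1224 = 17P, so P = 72.
Y = 4266 − 11·72 = 3474.
Initially P = 60, Y = 3538, so ΔP = +12 and ΔY = -64.

ΔP = +12, ΔY = -64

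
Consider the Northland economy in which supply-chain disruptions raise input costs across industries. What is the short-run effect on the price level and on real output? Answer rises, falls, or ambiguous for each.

This is an adverse supply shock: SRAS shifts left.
Moving along the downward-sloping AD curve, P rises and Y falls.

Price level: rises; output: falls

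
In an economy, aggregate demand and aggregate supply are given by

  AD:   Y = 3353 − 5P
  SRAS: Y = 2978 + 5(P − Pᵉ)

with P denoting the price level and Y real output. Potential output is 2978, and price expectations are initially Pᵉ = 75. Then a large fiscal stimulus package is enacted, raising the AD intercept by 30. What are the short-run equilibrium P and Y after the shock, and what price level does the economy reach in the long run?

AD shifts right: new AD is Y = 3383 − 5P. With Pᵉ = 75, SRAS is Y = 2603 + 5P.
Short run: 3383 − 5P = 2603 + 5P gives 780 = 10P, so P = 78 and Y = 3383 − 5·78 = 2993.
Y = 2993 is above potential 2978; expectations adjust and SRAS shifts left until Y = 2978.
Long run: on the new AD curve, 2978 = 3383 − 5P gives P = 81.

Short run: P = 78, Y = 2993. Long run: P = 81.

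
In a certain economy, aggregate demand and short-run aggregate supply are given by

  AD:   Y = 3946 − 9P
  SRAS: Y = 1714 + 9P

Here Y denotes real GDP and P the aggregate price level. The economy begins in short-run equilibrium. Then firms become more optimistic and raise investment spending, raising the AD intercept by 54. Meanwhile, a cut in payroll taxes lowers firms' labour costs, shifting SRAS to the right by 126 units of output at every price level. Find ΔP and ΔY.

After both shocks: AD is Y = 4000 − 9P and SRAS is Y = 1840 + 9P.
Setting them equal: 2160 = 18P, so P = 120.
Y = 4000 − 9·120 = 2920.
Initially P = 124, Y = 2830, so ΔP = -4 and ΔY = +90.

ΔP = -4, ΔY = +90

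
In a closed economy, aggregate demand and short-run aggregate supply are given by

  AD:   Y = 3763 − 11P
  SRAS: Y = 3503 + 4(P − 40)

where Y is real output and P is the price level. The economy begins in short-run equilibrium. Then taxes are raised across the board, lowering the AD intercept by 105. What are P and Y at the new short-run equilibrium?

P = 21, Y = 3427

This is a negative demand shock: AD shifts left.
New AD: Y = 3658 − 11P.
SRAS can be written Y = 3343 + 4P.
Set AD = SRAS: 3658 − 11P = 3343 + 4P, so 315 = 15P and P = 21.
Y = 3658 − 11·21 = 3427.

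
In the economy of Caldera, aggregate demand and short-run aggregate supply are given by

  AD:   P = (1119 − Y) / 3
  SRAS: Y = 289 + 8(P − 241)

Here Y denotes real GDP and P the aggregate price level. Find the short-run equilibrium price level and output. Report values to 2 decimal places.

Write SRAS as Y = 289 + 8P − 1928 = 8P − 1639.
Rearrange AD to Y = 1119 − 3P.
Set AD = SRAS: 1119 − 3P = 8P − 1639, so 2758 = 11P and P = 250.73.
Substituting into AD, Y = 1119 − 3P = 366.82.

P = 250.73, Y = 366.82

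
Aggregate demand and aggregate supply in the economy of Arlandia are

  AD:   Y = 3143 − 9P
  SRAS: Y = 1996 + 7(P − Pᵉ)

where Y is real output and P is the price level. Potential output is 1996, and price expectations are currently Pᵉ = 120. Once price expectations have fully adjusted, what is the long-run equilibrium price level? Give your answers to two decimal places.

Short run: with Pᵉ = 120, SRAS is Y = 1156 + 7P. Setting AD = SRAS gives 1987 = 16P, so P = 124.19 and Y = 3143 − 9P = 2025.31.
Output 2025.31 is above potential 1996, so over time expected prices rise and SRAS shifts left until Y returns to 1996.
Long run: Y = 1996 on the AD curve gives 1996 = 3143 − 9P, so P = 127.44.

Long-run P = 127.44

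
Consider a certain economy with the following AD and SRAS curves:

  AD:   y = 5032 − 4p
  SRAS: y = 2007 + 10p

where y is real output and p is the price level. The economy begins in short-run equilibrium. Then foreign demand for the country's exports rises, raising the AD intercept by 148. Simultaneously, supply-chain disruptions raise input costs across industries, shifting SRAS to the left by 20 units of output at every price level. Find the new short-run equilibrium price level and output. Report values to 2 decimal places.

After both shocks: AD is y = 5180 − 4p and SRAS is y = 1987 + 10p.
Setting them equal: 3193 = 14p, so p = 228.07.
Substituting into AD, y = 4267.71.

p = 228.07, y = 4267.71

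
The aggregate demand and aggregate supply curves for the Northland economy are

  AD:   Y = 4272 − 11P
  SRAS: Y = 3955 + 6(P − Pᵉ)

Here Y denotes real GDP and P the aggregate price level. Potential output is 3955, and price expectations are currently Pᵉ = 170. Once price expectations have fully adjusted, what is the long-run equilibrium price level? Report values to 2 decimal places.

Short run: with Pᵉ = 170, SRAS is Y = 2935 + 6P. Setting AD = SRAS gives 1337 = 17P, so P = 78.65 and Y = 4272 − 11P = 3406.88.
Output 3406.88 is below potential 3955, so over time expected prices fall and SRAS shifts right until Y returns to 3955.
Long run: Y = 3955 on the AD curve gives 3955 = 4272 − 11P, so P = 28.82.

Long-run P = 28.82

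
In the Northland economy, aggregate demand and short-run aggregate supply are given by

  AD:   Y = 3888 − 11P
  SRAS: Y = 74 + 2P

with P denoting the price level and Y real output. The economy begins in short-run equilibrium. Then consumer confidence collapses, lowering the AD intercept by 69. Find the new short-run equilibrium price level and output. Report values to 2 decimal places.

P = 288.08, Y = 650.15

This is a negative demand shock: AD shifts left.
New AD: Y = 3819 − 11P.
Set AD = SRAS: 3819 − 11P = 74 + 2P, so 3745 = 13P and P = 288.08.
Substituting into AD, Y = 650.15.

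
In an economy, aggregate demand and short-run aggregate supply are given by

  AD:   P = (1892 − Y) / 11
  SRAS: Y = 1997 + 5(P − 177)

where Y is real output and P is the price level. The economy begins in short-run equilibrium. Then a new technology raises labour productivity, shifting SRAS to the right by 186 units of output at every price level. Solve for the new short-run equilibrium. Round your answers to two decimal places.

P = 37.13, Y = 1483.63

This is a positive supply shock: SRAS shifts right.
New SRAS: Y = 1298 + 5P.
Set AD = SRAS: 1892 − 11P = 1298 + 5P, so 594 = 16P and P = 37.13.
Substituting into AD, Y = 1483.63.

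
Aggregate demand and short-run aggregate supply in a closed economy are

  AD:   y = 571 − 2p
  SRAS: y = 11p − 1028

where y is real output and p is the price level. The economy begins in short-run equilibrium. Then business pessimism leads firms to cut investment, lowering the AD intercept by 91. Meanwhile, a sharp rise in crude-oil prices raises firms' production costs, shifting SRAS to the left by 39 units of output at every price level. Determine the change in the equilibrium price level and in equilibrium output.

After both shocks: AD is y = 480 − 2p and SRAS is y = 11p − 1067.
Setting them equal: 1547 = 13p, so p = 119.
y = 480 − 2·119 = 242.
Initially p = 123, y = 325, so Δp = -4 and Δy = -83.

Δp = -4, Δy = -83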